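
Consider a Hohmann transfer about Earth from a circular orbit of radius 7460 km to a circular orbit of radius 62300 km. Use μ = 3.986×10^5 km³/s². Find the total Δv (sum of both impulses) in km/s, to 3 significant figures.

Δv = 3.82 km/s

Semi-major axis of the transfer orbit: a_t = (7460 + 62300)/2 = 34880 km.
Circular speed at r₁: v₁ = √(μ/r₁) = √(3.986×10^5/7460) = 7.310 km/s.
Transfer-orbit speed at r₁ (vis-viva): v_p = √[μ(2/r₁ − 1/a_t)] = 9.769 km/s.
First burn Δv₁ = |v_p − v₁| = 2.459 km/s.
At r₂, v₂ = √(μ/r₂) = 2.5294 km/s.
Transfer-orbit speed at r₂: v_a = √[μ(2/r₂ − 1/a_t)] = 1.1698 km/s.
Second burn Δv₂ = |v₂ − v_a| = 1.360 km/s.
Total Δv = Δv₁ + Δv₂ = 3.819 km/s.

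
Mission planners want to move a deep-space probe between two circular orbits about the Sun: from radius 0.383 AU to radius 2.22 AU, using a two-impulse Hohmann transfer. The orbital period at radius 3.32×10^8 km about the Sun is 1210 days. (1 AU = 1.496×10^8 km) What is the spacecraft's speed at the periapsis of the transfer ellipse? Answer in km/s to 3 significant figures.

v = 62.7 km/s

From Kepler's third law T² = 4π²r³/μ at r = 3.32×10^8 km, T = 1210 days = 1210 × 86400 s = 1.04544×10^8 s: μ = 4π²r³/T² = 1.32183×10^11 km³/s².
In km: r₁ = 0.383 × 1.496×10^8 = 5.72968×10^7 km; r₂ = 2.22 × 1.496×10^8 = 3.32112×10^8 km.
Semi-major axis of the transfer orbit: a_t = (5.72968×10^7 + 3.32112×10^8)/2 = 1.947044×10^8 km.
The periapsis of the transfer ellipse is at r = 5.72968×10^7 km.
From the vis-viva equation, v = √[μ(2/r − 1/a_t)] = 62.73 km/s.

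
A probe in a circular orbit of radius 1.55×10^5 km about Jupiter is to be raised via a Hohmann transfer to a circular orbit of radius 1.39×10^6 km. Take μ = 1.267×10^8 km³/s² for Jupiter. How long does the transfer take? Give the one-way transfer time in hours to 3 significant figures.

t = 52.6 hours

Semi-major axis of the transfer orbit: a_t = (1.550×10^5 + 1.390×10^6)/2 = 7.725×10^5 km.
Transfer time t = π√(a_t³/μ) = π√((7.725×10^5)³ / 1.267×10^8) = 1.895×10^5 s.
Converting: 1.895×10^5 s ÷ 3600 s/hour = 52.6 hours.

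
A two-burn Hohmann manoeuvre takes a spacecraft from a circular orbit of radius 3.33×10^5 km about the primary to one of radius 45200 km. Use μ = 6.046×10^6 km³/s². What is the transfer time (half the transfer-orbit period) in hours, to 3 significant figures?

t = 29.2 hours

Semi-major axis of the transfer orbit: a_t = (3.330×10^5 + 45200)/2 = 1.891×10^5 km.
Half the transfer-orbit period gives t = π√(a_t³/μ) = 1.051×10^5 s.
Converting: 1.051×10^5 s ÷ 3600 s/hour = 29.2 hours.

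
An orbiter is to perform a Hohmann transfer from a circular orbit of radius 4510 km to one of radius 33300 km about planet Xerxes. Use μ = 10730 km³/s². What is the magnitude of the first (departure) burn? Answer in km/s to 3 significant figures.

The Hohmann ellipse has a_t = (r₁ + r₂)/2 = 18905 km.
On the circular orbit at r = 4510 km, v_c = √(μ/r) = 1.54245 km/s.
Transfer-orbit speed at the same r (vis-viva, a = a_t): v_t = √[μ(2/r − 1/a_t)] = 2.04713 km/s.
Δv₁ = |v_t − v_c| = |2.04713 − 1.54245| = 0.5047 km/s.

Δv₁ = 0.505 km/s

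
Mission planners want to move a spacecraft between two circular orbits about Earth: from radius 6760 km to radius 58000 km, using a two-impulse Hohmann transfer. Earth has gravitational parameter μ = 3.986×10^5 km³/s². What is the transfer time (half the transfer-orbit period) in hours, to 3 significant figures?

Transfer-ellipse semi-major axis a_t = (r₁ + r₂)/2 = (6760 + 58000)/2 = 32380 km.
By Kepler's third law the transfer-orbit period is T = 2π√(a_t³/μ), so t = T/2 = 28990 s.
Converting: 28990 s ÷ 3600 s/hour = 8.05 hours.

t = 8.05 hours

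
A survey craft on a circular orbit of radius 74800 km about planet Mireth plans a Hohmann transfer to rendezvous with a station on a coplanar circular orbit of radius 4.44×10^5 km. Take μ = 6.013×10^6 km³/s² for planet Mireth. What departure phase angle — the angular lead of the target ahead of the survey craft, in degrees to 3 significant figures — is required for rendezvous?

The Hohmann ellipse has a_t = (r₁ + r₂)/2 = 2.594×10^5 km.
The half-period of the transfer ellipse is t = π√(a_t³/μ) = 1.6926×10^5 s.
Target angular speed ω₂ = √(μ/r₂³) = 8.2884×10^-6 rad/s.
Angle swept by the target during transfer: ω₂·t = 1.4029 rad = 80.38°.
The survey craft traverses 180° on the transfer ellipse, so the target must lead by 180° − 80.38° = 99.6°.

φ = 99.6°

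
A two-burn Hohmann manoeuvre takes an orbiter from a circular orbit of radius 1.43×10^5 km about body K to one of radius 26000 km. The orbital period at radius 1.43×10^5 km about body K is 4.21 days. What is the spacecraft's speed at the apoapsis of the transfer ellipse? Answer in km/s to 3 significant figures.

From Kepler's third law T² = 4π²r³/μ at r = 1.43×10^5 km, T = 4.21 days = 4.21 × 86400 s = 3.63744×10^5 s: μ = 4π²r³/T² = 8.72522×10^5 km³/s².
The Hohmann ellipse has a_t = (r₁ + r₂)/2 = 84500 km.
At apoapsis, r = 1.430×10^5 km.
Vis-viva: v = √[μ(2/r − 1/a_t)] = √[8.72522×10^5 × (2/1.430×10^5 − 1/84500)] = 1.370 km/s.

v = 1.37 km/s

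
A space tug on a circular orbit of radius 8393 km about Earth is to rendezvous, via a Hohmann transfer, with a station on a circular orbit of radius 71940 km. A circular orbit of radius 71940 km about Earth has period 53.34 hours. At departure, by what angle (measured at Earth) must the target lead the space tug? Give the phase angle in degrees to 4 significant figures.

φ = 104.9°

From Kepler's third law T² = 4π²r³/μ at r = 71940 km, T = 53.34 hours = 53.34 × 3600 s = 1.92024×10^5 s: μ = 4π²r³/T² = 3.98621×10^5 km³/s².
Transfer-ellipse semi-major axis a_t = (r₁ + r₂)/2 = (8393 + 71940)/2 = 40166.5 km.
Transfer time t = π√(a_t³/μ) = 40056 s.
The target's mean motion on its circular orbit is ω₂ = √(μ/r₂³) = 3.2721×10^-5 rad/s.
Angle swept by the target during transfer: ω₂·t = 1.3107 rad = 75.10°.
Arrival is 180° from departure on the ellipse, so φ = 180° − 75.10° = 104.9°.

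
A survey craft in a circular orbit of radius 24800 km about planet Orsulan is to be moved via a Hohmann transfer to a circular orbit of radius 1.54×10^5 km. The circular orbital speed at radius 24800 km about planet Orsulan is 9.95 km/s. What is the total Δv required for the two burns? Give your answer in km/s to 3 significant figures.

Δv = 5.00 km/s

From the circular-orbit relation v² = μ/r at r = 24800 km: μ = v²r = (9.95)² × 24800 = 2.45526×10^6 km³/s².
Semi-major axis of the transfer orbit: a_t = (24800 + 1.540×10^5)/2 = 89400 km.
Circular speed at r₁: v₁ = √(μ/r₁) = √(2.45526×10^6/24800) = 9.9500 km/s.
Transfer-orbit speed at r₁ (v² = μ(2/r − 1/a)): v_p = √[μ(2/r₁ − 1/a_t)] = 13.059 km/s.
First burn Δv₁ = |v_p − v₁| = 3.109 km/s.
Circular speed at r₂: v₂ = √(μ/r₂) = 3.993 km/s.
Transfer-orbit speed at r₂: v_a = √[μ(2/r₂ − 1/a_t)] = 2.103 km/s.
Second burn Δv₂ = |v₂ − v_a| = 1.890 km/s.
Total Δv = Δv₁ + Δv₂ = 4.999 km/s.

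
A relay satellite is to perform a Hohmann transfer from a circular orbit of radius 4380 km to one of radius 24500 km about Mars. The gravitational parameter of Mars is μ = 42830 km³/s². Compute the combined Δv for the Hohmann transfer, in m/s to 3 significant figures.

Transfer-ellipse semi-major axis a_t = (r₁ + r₂)/2 = (4380 + 24500)/2 = 14440 km.
At r₁ the circular-orbit speed is v₁ = √(μ/r₁) = 3.1271 km/s.
Transfer-orbit speed at r₁ (v² = μ(2/r − 1/a)): v_p = √[μ(2/r₁ − 1/a_t)] = 4.0732 km/s.
First burn Δv₁ = |v_p − v₁| = 0.9461 km/s.
At r₂, v₂ = √(μ/r₂) = 1.3222 km/s.
Transfer-orbit speed at r₂: v_a = √[μ(2/r₂ − 1/a_t)] = 0.72819 km/s.
Second burn Δv₂ = |v₂ − v_a| = 0.5940 km/s.
Total Δv = Δv₁ + Δv₂ = 1.540 km/s.

Δv = 1540 m/s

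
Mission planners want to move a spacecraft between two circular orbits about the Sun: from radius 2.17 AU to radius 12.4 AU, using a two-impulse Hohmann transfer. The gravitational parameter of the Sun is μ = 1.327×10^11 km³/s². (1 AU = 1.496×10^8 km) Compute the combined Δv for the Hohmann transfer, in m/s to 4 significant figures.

In km: r₁ = 2.17 × 1.496×10^8 = 3.24632×10^8 km; r₂ = 12.4 × 1.496×10^8 = 1.85504×10^9 km.
Semi-major axis of the transfer orbit: a_t = (3.24632×10^8 + 1.85504×10^9)/2 = 1.089836×10^9 km.
At r₁ the circular-orbit speed is v₁ = √(μ/r₁) = 20.22 km/s.
On the transfer ellipse at r₁, vis-viva gives v_p = √[μ(2/r₁ − 1/a_t)] = 26.38 km/s.
First burn Δv₁ = |v_p − v₁| = 6.160 km/s.
At r₂, v₂ = √(μ/r₂) = 8.458 km/s.
Transfer-orbit speed at r₂: v_a = √[μ(2/r₂ − 1/a_t)] = 4.616 km/s.
Second burn Δv₂ = |v₂ − v_a| = 3.842 km/s.
Δv = Δv₁ + Δv₂ = 6.160 + 3.842 = 10.00 km/s.

Δv = 10000 m/s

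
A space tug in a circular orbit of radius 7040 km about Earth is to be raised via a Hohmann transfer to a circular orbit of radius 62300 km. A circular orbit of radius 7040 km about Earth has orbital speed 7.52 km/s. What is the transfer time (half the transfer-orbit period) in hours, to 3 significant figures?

t = 8.93 hours

From the circular-orbit relation v² = μ/r at r = 7040 km: μ = v²r = (7.52)² × 7040 = 3.98115×10^5 km³/s².
Transfer-ellipse semi-major axis a_t = (r₁ + r₂)/2 = (7040 + 62300)/2 = 34670 km.
Half the transfer-orbit period gives t = π√(a_t³/μ) = 32140 s.
Converting: 32140 s ÷ 3600 s/hour = 8.93 hours.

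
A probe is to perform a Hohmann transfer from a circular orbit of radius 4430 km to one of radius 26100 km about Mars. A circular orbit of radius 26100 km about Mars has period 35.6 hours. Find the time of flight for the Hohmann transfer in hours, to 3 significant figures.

From Kepler's third law T² = 4π²r³/μ at r = 26100 km, T = 35.6 hours = 35.6 × 3600 s = 1.2816×10^5 s: μ = 4π²r³/T² = 42734.3 km³/s².
Semi-major axis of the transfer orbit: a_t = (4430 + 26100)/2 = 15265 km.
Half the transfer-orbit period gives t = π√(a_t³/μ) = 28660 s.
Converting: 28660 s ÷ 3600 s/hour = 7.96 hours.

t = 7.96 hours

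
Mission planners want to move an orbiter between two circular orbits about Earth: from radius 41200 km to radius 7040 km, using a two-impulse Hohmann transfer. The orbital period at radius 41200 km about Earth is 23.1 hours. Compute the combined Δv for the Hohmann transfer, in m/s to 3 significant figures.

From Kepler's third law T² = 4π²r³/μ at r = 41200 km, T = 23.1 hours = 23.1 × 3600 s = 83160 s: μ = 4π²r³/T² = 3.99229×10^5 km³/s².
The Hohmann ellipse has a_t = (r₁ + r₂)/2 = 24120 km.
At r₁ the circular-orbit speed is v₁ = √(μ/r₁) = 3.113 km/s.
On the transfer ellipse at r₁, vis-viva equation gives v_a = √[μ(2/r₁ − 1/a_t)] = 1.682 km/s.
First burn Δv₁ = |v_a − v₁| = 1.431 km/s.
At r₂, v₂ = √(μ/r₂) = 7.53052 km/s.
Transfer-orbit speed at r₂: v_p = √[μ(2/r₂ − 1/a_t)] = 9.84203 km/s.
Second burn Δv₂ = |v₂ − v_p| = 2.312 km/s.
Δv = Δv₁ + Δv₂ = 1.431 + 2.312 = 3.743 km/s.

Δv = 3740 m/s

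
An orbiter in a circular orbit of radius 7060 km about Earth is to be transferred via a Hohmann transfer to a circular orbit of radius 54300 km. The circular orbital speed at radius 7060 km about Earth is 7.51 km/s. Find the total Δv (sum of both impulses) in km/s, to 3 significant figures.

From the circular-orbit relation v² = μ/r at r = 7060 km: μ = v²r = (7.51)² × 7060 = 3.98185×10^5 km³/s².
Semi-major axis of the transfer orbit: a_t = (7060 + 54300)/2 = 30680 km.
At r₁ the circular-orbit speed is v₁ = √(μ/r₁) = 7.510 km/s.
On the transfer ellipse at r₁, v² = μ(2/r − 1/a) gives v_p = √[μ(2/r₁ − 1/a_t)] = 9.991 km/s.
First burn Δv₁ = |v_p − v₁| = 2.481 km/s.
Circular speed at r₂: v₂ = √(μ/r₂) = 2.708 km/s.
Transfer-orbit speed at r₂: v_a = √[μ(2/r₂ − 1/a_t)] = 1.299 km/s.
Second burn Δv₂ = |v₂ − v_a| = 1.409 km/s.
Total Δv = Δv₁ + Δv₂ = 3.890 km/s.

Δv = 3.89 km/s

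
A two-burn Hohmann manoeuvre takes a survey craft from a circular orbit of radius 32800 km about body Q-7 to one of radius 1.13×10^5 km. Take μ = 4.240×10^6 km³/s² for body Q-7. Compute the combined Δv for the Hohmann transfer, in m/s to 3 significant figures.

Semi-major axis of the transfer orbit: a_t = (32800 + 1.130×10^5)/2 = 72900 km.
Circular speed at r₁: v₁ = √(μ/r₁) = √(4.240×10^6/32800) = 11.36962 km/s.
Transfer-orbit speed at r₁ (v² = μ(2/r − 1/a)): v_p = √[μ(2/r₁ − 1/a_t)] = 14.15538 km/s.
First burn Δv₁ = |v_p − v₁| = 2.78576 km/s.
Circular speed at r₂: v₂ = √(μ/r₂) = 6.12553 km/s.
Transfer-orbit speed at r₂: v_a = √[μ(2/r₂ − 1/a_t)] = 4.10882 km/s.
Second burn Δv₂ = |v₂ − v_a| = 2.01671 km/s.
Δv = Δv₁ + Δv₂ = 2.78576 + 2.01671 = 4.802 km/s.

Δv = 4800 m/s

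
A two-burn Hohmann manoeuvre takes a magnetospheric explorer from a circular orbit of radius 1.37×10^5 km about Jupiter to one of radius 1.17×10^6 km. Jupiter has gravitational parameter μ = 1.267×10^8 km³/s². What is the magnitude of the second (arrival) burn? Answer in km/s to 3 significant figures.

Transfer-ellipse semi-major axis a_t = (r₁ + r₂)/2 = (1.370×10^5 + 1.170×10^6)/2 = 6.535×10^5 km.
On the circular orbit at r = 1.170×10^6 km, v_c = √(μ/r) = 10.4063 km/s.
Vis-viva on the transfer ellipse at r = 1.170×10^6 km gives v_t = √[μ(2/r − 1/a_t)] = 4.76467 km/s.
Δv₂ = |v_t − v_c| = |4.76467 − 10.4063| = 5.642 km/s.

Δv₂ = 5.64 km/s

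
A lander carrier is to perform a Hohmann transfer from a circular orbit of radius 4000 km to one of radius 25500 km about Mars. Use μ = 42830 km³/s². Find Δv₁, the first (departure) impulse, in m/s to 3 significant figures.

The Hohmann ellipse has a_t = (r₁ + r₂)/2 = 14750 km.
On the circular orbit at r = 4000 km, v_c = √(μ/r) = 3.272 km/s.
Transfer-orbit speed at the same r (vis-viva, a = a_t): v_t = √[μ(2/r − 1/a_t)] = 4.302 km/s.
Δv₁ = |v_t − v_c| = |4.302 − 3.272| = 1.030 km/s.

Δv₁ = 1030 m/s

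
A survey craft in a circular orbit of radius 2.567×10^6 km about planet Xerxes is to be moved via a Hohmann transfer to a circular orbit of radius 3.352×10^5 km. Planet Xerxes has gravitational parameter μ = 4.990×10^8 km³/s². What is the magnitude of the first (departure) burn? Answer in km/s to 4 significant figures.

Δv₁ = 7.241 km/s

Semi-major axis of the transfer orbit: a_t = (2.567×10^6 + 3.352×10^5)/2 = 1.4511×10^6 km.
Circular speed at r = 2.567×10^6 km: v_c = √(μ/r) = 13.942 km/s.
Vis-viva on the transfer ellipse at r = 2.567×10^6 km gives v_t = √[μ(2/r − 1/a_t)] = 6.7010 km/s.
Δv₁ = |v_t − v_c| = |6.7010 − 13.942| = 7.241 km/s.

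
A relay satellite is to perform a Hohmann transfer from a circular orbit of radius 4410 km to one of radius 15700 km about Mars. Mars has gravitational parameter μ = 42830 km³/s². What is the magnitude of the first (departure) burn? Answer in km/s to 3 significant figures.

Δv₁ = 0.778 km/s

The Hohmann ellipse has a_t = (r₁ + r₂)/2 = 10055 km.
On the circular orbit at r = 4410 km, v_c = √(μ/r) = 3.116411 km/s.
Vis-viva on the transfer ellipse at r = 4410 km gives v_t = √[μ(2/r − 1/a_t)] = 3.894158 km/s.
Δv₁ = |v_t − v_c| = |3.894158 − 3.116411| = 0.7777 km/s.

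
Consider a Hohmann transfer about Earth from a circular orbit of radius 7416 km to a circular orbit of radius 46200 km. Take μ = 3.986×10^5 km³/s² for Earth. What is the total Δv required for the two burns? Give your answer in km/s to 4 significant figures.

Transfer-ellipse semi-major axis a_t = (r₁ + r₂)/2 = (7416 + 46200)/2 = 26808 km.
At r₁ the circular-orbit speed is v₁ = √(μ/r₁) = 7.331 km/s.
Transfer-orbit speed at r₁ (vis-viva equation): v_p = √[μ(2/r₁ − 1/a_t)] = 9.624 km/s.
First burn Δv₁ = |v_p − v₁| = 2.293 km/s.
At r₂, v₂ = √(μ/r₂) = 2.937 km/s.
Transfer-orbit speed at r₂: v_a = √[μ(2/r₂ − 1/a_t)] = 1.545 km/s.
Second burn Δv₂ = |v₂ − v_a| = 1.392 km/s.
Δv = Δv₁ + Δv₂ = 2.293 + 1.392 = 3.685 km/s.

Δv = 3.685 km/s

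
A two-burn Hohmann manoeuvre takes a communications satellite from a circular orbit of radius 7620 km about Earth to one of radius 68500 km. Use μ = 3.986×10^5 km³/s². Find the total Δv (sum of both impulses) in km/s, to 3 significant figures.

Transfer-ellipse semi-major axis a_t = (r₁ + r₂)/2 = (7620 + 68500)/2 = 38060 km.
Circular speed at r₁: v₁ = √(μ/r₁) = √(3.986×10^5/7620) = 7.233 km/s.
On the transfer ellipse at r₁, v² = μ(2/r − 1/a) gives v_p = √[μ(2/r₁ − 1/a_t)] = 9.703 km/s.
First burn Δv₁ = |v_p − v₁| = 2.470 km/s.
At r₂, v₂ = √(μ/r₂) = 2.412 km/s.
Transfer-orbit speed at r₂: v_a = √[μ(2/r₂ − 1/a_t)] = 1.079 km/s.
Second burn Δv₂ = |v₂ − v_a| = 1.333 km/s.
Total Δv = Δv₁ + Δv₂ = 3.803 km/s.

Δv = 3.80 km/s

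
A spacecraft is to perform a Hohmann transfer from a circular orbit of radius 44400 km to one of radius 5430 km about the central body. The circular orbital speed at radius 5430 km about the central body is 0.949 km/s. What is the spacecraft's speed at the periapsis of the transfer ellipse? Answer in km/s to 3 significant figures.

From the circular-orbit relation v² = μ/r at r = 5430 km: μ = v²r = (0.949)² × 5430 = 4890.26 km³/s².
Transfer-ellipse semi-major axis a_t = (r₁ + r₂)/2 = (44400 + 5430)/2 = 24915 km.
At periapsis, r = 5430 km.
From the vis-viva equation, v = √[μ(2/r − 1/a_t)] = 1.267 km/s.

v = 1.27 km/s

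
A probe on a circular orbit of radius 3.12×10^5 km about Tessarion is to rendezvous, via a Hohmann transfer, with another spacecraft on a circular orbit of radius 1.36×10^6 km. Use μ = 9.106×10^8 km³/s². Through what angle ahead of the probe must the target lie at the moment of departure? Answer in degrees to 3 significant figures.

φ = 93.2°

The Hohmann ellipse has a_t = (r₁ + r₂)/2 = 8.360×10^5 km.
Transfer time t = π√(a_t³/μ) = 79578.45 s.
Target angular speed ω₂ = √(μ/r₂³) = 1.902635×10^-5 rad/s.
Angle swept by the target during transfer: ω₂·t = 1.51409 rad = 86.751°.
Arrival is 180° from departure on the ellipse, so φ = 180° − 86.751° = 93.2°.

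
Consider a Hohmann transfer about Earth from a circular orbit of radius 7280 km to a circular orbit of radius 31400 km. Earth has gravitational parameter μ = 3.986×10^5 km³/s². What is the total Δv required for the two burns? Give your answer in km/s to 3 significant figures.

The Hohmann ellipse has a_t = (r₁ + r₂)/2 = 19340 km.
Circular speed at r₁: v₁ = √(μ/r₁) = √(3.986×10^5/7280) = 7.3995 km/s.
On the transfer ellipse at r₁, v² = μ(2/r − 1/a) gives v_p = √[μ(2/r₁ − 1/a_t)] = 9.4284 km/s.
First burn Δv₁ = |v_p − v₁| = 2.029 km/s.
Circular speed at r₂: v₂ = √(μ/r₂) = 3.563 km/s.
Transfer-orbit speed at r₂: v_a = √[μ(2/r₂ − 1/a_t)] = 2.186 km/s.
Second burn Δv₂ = |v₂ − v_a| = 1.377 km/s.
Total Δv = Δv₁ + Δv₂ = 3.406 km/s.

Δv = 3.41 km/s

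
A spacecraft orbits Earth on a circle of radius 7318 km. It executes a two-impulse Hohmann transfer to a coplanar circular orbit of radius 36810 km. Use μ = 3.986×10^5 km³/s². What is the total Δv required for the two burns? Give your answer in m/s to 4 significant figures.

Semi-major axis of the transfer orbit: a_t = (7318 + 36810)/2 = 22064 km.
At r₁ the circular-orbit speed is v₁ = √(μ/r₁) = 7.3803 km/s.
On the transfer ellipse at r₁, vis-viva equation gives v_p = √[μ(2/r₁ − 1/a_t)] = 9.5326 km/s.
First burn Δv₁ = |v_p − v₁| = 2.152 km/s.
Circular speed at r₂: v₂ = √(μ/r₂) = 3.291 km/s.
Transfer-orbit speed at r₂: v_a = √[μ(2/r₂ − 1/a_t)] = 1.895 km/s.
Second burn Δv₂ = |v₂ − v_a| = 1.396 km/s.
Δv = Δv₁ + Δv₂ = 2.152 + 1.396 = 3.548 km/s.

Δv = 3548 m/s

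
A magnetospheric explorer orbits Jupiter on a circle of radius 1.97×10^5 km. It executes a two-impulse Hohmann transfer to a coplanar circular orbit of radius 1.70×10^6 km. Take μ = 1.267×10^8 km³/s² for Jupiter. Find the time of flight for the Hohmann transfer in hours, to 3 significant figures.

t = 71.6 hours

The Hohmann ellipse has a_t = (r₁ + r₂)/2 = 9.485×10^5 km.
Half the transfer-orbit period gives t = π√(a_t³/μ) = 2.578×10^5 s.
Converting: 2.578×10^5 s ÷ 3600 s/hour = 71.6 hours.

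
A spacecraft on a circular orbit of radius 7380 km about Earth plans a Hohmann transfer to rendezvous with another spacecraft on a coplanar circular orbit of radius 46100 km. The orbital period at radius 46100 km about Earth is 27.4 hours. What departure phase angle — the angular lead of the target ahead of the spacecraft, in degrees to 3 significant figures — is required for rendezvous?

φ = 100°

From Kepler's third law T² = 4π²r³/μ at r = 46100 km, T = 27.4 hours = 27.4 × 3600 s = 98640 s: μ = 4π²r³/T² = 3.97518×10^5 km³/s².
Transfer-ellipse semi-major axis a_t = (r₁ + r₂)/2 = (7380 + 46100)/2 = 26740 km.
Transfer time t = π√(a_t³/μ) = 21787.8 s.
The target's mean motion on its circular orbit is ω₂ = √(μ/r₂³) = 6.36981×10^-5 rad/s.
Angle swept by the target during transfer: ω₂·t = 1.3878 rad = 79.52°.
Arrival is 180° from departure on the ellipse, so φ = 180° − 79.52° = 100°.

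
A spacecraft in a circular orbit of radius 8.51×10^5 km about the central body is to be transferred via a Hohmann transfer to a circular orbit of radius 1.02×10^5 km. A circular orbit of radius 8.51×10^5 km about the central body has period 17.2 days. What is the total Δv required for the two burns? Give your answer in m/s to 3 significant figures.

Δv = 5430 m/s

From Kepler's third law T² = 4π²r³/μ at r = 8.51×10^5 km, T = 17.2 days = 17.2 × 86400 s = 1.48608×10^6 s: μ = 4π²r³/T² = 1.10170×10^7 km³/s².
Transfer-ellipse semi-major axis a_t = (r₁ + r₂)/2 = (8.510×10^5 + 1.020×10^5)/2 = 4.765×10^5 km.
At r₁ the circular-orbit speed is v₁ = √(μ/r₁) = 3.598 km/s.
Transfer-orbit speed at r₁ (v² = μ(2/r − 1/a)): v_a = √[μ(2/r₁ − 1/a_t)] = 1.665 km/s.
First burn Δv₁ = |v_a − v₁| = 1.933 km/s.
At r₂, v₂ = √(μ/r₂) = 10.393 km/s.
Transfer-orbit speed at r₂: v_p = √[μ(2/r₂ − 1/a_t)] = 13.889 km/s.
Second burn Δv₂ = |v₂ − v_p| = 3.496 km/s.
Total Δv = Δv₁ + Δv₂ = 5.429 km/s.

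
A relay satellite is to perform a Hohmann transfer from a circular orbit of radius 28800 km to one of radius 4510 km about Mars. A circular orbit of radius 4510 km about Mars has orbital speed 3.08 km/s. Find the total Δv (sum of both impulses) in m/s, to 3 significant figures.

Δv = 1550 m/s

From the circular-orbit relation v² = μ/r at r = 4510 km: μ = v²r = (3.08)² × 4510 = 42783.7 km³/s².
Semi-major axis of the transfer orbit: a_t = (28800 + 4510)/2 = 16655 km.
Circular speed at r₁: v₁ = √(μ/r₁) = √(42783.7/28800) = 1.21883 km/s.
Transfer-orbit speed at r₁ (vis-viva equation): v_a = √[μ(2/r₁ − 1/a_t)] = 0.634247 km/s.
First burn Δv₁ = |v_a − v₁| = 0.5846 km/s.
Circular speed at r₂: v₂ = √(μ/r₂) = 3.0800 km/s.
Transfer-orbit speed at r₂: v_p = √[μ(2/r₂ − 1/a_t)] = 4.0502 km/s.
Second burn Δv₂ = |v₂ − v_p| = 0.9702 km/s.
Total Δv = Δv₁ + Δv₂ = 1.555 km/s.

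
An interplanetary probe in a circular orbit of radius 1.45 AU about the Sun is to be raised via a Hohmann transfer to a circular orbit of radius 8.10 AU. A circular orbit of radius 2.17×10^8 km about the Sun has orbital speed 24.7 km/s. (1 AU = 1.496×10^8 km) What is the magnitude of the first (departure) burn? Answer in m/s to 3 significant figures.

From the circular-orbit relation v² = μ/r at r = 2.17×10^8 km: μ = v²r = (24.7)² × 2.17×10^8 = 1.32390×10^11 km³/s².
In km: r₁ = 1.45 × 1.496×10^8 = 2.1692×10^8 km; r₂ = 8.10 × 1.496×10^8 = 1.21176×10^9 km.
Semi-major axis of the transfer orbit: a_t = (2.1692×10^8 + 1.21176×10^9)/2 = 7.1434×10^8 km.
On the circular orbit at r = 2.1692×10^8 km, v_c = √(μ/r) = 24.70455 km/s.
Transfer-orbit speed at the same r (vis-viva, a = a_t): v_t = √[μ(2/r − 1/a_t)] = 32.17606 km/s.
Δv₁ = |v_t − v_c| = |32.17606 − 24.70455| = 7.472 km/s.

Δv₁ = 7470 m/s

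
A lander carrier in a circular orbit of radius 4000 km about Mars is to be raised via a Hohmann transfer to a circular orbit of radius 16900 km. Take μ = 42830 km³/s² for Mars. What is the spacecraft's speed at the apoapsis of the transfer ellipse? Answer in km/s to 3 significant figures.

Transfer-ellipse semi-major axis a_t = (r₁ + r₂)/2 = (4000 + 16900)/2 = 10450 km.
The apoapsis of the transfer ellipse is at r = 16900 km.
Applying v² = μ(2/r − 1/a_t): v = 0.9849 km/s.

v = 0.985 km/s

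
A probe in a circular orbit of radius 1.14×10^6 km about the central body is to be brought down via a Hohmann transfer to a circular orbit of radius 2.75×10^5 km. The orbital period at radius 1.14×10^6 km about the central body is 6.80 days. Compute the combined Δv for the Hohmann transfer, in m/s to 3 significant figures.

Δv = 11300 m/s

From Kepler's third law T² = 4π²r³/μ at r = 1.14×10^6 km, T = 6.80 days = 6.80 × 86400 s = 5.8752×10^5 s: μ = 4π²r³/T² = 1.69445×10^8 km³/s².
The Hohmann ellipse has a_t = (r₁ + r₂)/2 = 7.075×10^5 km.
At r₁ the circular-orbit speed is v₁ = √(μ/r₁) = 12.192 km/s.
Transfer-orbit speed at r₁ (vis-viva): v_a = √[μ(2/r₁ − 1/a_t)] = 7.6009 km/s.
First burn Δv₁ = |v_a − v₁| = 4.591 km/s.
At r₂, v₂ = √(μ/r₂) = 24.8226 km/s.
Transfer-orbit speed at r₂: v_p = √[μ(2/r₂ − 1/a_t)] = 31.5092 km/s.
Second burn Δv₂ = |v₂ − v_p| = 6.687 km/s.
Δv = Δv₁ + Δv₂ = 4.591 + 6.687 = 11.28 km/s.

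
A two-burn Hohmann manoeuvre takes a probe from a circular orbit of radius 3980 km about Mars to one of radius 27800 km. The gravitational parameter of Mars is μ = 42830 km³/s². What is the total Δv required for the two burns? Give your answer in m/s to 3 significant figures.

Δv = 1680 m/s

The Hohmann ellipse has a_t = (r₁ + r₂)/2 = 15890 km.
Circular speed at r₁: v₁ = √(μ/r₁) = √(42830/3980) = 3.280 km/s.
On the transfer ellipse at r₁, v² = μ(2/r − 1/a) gives v_p = √[μ(2/r₁ − 1/a_t)] = 4.339 km/s.
First burn Δv₁ = |v_p − v₁| = 1.059 km/s.
At r₂, v₂ = √(μ/r₂) = 1.2412 km/s.
Transfer-orbit speed at r₂: v_a = √[μ(2/r₂ − 1/a_t)] = 0.62120 km/s.
Second burn Δv₂ = |v₂ − v_a| = 0.6200 km/s.
Δv = Δv₁ + Δv₂ = 1.059 + 0.6200 = 1.679 km/s.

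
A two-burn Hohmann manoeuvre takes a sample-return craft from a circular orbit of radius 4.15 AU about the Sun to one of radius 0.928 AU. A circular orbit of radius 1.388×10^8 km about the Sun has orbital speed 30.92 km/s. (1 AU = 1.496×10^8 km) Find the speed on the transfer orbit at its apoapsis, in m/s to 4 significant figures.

From the circular-orbit relation v² = μ/r at r = 1.388×10^8 km: μ = v²r = (30.92)² × 1.388×10^8 = 1.32699×10^11 km³/s².
In km: r₁ = 4.15 × 1.496×10^8 = 6.2084×10^8 km; r₂ = 0.928 × 1.496×10^8 = 1.388288×10^8 km.
The Hohmann ellipse has a_t = (r₁ + r₂)/2 = 3.798344×10^8 km.
The apoapsis of the transfer ellipse is at r = 6.2084×10^8 km.
Vis-viva: v = √[μ(2/r − 1/a_t)] = √[1.32699×10^11 × (2/6.2084×10^8 − 1/3.798344×10^8)] = 8.839 km/s.

v = 8839 m/s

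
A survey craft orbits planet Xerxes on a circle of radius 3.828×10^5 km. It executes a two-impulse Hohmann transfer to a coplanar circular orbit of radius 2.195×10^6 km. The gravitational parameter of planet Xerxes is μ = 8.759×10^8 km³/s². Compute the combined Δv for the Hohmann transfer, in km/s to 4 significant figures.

The Hohmann ellipse has a_t = (r₁ + r₂)/2 = 1.2889×10^6 km.
At r₁ the circular-orbit speed is v₁ = √(μ/r₁) = 47.83 km/s.
Transfer-orbit speed at r₁ (vis-viva): v_p = √[μ(2/r₁ − 1/a_t)] = 62.42 km/s.
First burn Δv₁ = |v_p − v₁| = 14.59 km/s.
At r₂, v₂ = √(μ/r₂) = 19.98 km/s.
Transfer-orbit speed at r₂: v_a = √[μ(2/r₂ − 1/a_t)] = 10.89 km/s.
Second burn Δv₂ = |v₂ − v_a| = 9.090 km/s.
Δv = Δv₁ + Δv₂ = 14.59 + 9.090 = 23.68 km/s.

Δv = 23.68 km/s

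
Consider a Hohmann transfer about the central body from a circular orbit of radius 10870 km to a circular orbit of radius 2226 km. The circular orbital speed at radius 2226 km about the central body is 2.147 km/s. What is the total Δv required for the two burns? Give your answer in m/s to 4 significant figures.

Δv = 1024 m/s

From the circular-orbit relation v² = μ/r at r = 2226 km: μ = v²r = (2.147)² × 2226 = 10261.0 km³/s².
Transfer-ellipse semi-major axis a_t = (r₁ + r₂)/2 = (10870 + 2226)/2 = 6548 km.
At r₁ the circular-orbit speed is v₁ = √(μ/r₁) = 0.9716 km/s.
Transfer-orbit speed at r₁ (v² = μ(2/r − 1/a)): v_a = √[μ(2/r₁ − 1/a_t)] = 0.5665 km/s.
First burn Δv₁ = |v_a − v₁| = 0.4051 km/s.
At r₂, v₂ = √(μ/r₂) = 2.1470 km/s.
Transfer-orbit speed at r₂: v_p = √[μ(2/r₂ − 1/a_t)] = 2.7663 km/s.
Second burn Δv₂ = |v₂ − v_p| = 0.6193 km/s.
Total Δv = Δv₁ + Δv₂ = 1.024 km/s.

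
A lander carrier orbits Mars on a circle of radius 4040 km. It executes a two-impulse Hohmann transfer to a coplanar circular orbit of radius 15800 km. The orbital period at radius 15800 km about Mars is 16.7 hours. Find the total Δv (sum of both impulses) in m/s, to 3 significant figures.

From Kepler's third law T² = 4π²r³/μ at r = 15800 km, T = 16.7 hours = 16.7 × 3600 s = 60120 s: μ = 4π²r³/T² = 43081.7 km³/s².
The Hohmann ellipse has a_t = (r₁ + r₂)/2 = 9920 km.
Circular speed at r₁: v₁ = √(μ/r₁) = √(43081.7/4040) = 3.2655 km/s.
Transfer-orbit speed at r₁ (v² = μ(2/r − 1/a)): v_p = √[μ(2/r₁ − 1/a_t)] = 4.1212 km/s.
First burn Δv₁ = |v_p − v₁| = 0.8557 km/s.
Circular speed at r₂: v₂ = √(μ/r₂) = 1.6513 km/s.
Transfer-orbit speed at r₂: v_a = √[μ(2/r₂ − 1/a_t)] = 1.0538 km/s.
Second burn Δv₂ = |v₂ − v_a| = 0.5975 km/s.
Total Δv = Δv₁ + Δv₂ = 1.453 km/s.

Δv = 1450 m/s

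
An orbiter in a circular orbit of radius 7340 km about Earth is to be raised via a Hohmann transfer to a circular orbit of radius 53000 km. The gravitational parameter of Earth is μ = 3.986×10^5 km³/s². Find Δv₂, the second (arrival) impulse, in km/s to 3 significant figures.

Δv₂ = 1.39 km/s

Transfer-ellipse semi-major axis a_t = (r₁ + r₂)/2 = (7340 + 53000)/2 = 30170 km.
On the circular orbit at r = 53000 km, v_c = √(μ/r) = 2.7424 km/s.
Transfer-orbit speed at the same r (vis-viva, a = a_t): v_t = √[μ(2/r − 1/a_t)] = 1.3527 km/s.
Δv₂ = |v_t − v_c| = |1.3527 − 2.7424| = 1.390 km/s.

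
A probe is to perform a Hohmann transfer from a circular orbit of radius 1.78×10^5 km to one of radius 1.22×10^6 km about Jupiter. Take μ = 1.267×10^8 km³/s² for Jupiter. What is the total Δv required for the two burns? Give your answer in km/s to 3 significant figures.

Δv = 13.6 km/s

Transfer-ellipse semi-major axis a_t = (r₁ + r₂)/2 = (1.780×10^5 + 1.220×10^6)/2 = 6.990×10^5 km.
Circular speed at r₁: v₁ = √(μ/r₁) = √(1.267×10^8/1.780×10^5) = 26.6795 km/s.
Transfer-orbit speed at r₁ (vis-viva equation): v_p = √[μ(2/r₁ − 1/a_t)] = 35.2468 km/s.
First burn Δv₁ = |v_p − v₁| = 8.5673 km/s.
Circular speed at r₂: v₂ = √(μ/r₂) = 10.1908 km/s.
Transfer-orbit speed at r₂: v_a = √[μ(2/r₂ − 1/a_t)] = 5.14257 km/s.
Second burn Δv₂ = |v₂ − v_a| = 5.0482 km/s.
Δv = Δv₁ + Δv₂ = 8.5673 + 5.0482 = 13.62 km/s.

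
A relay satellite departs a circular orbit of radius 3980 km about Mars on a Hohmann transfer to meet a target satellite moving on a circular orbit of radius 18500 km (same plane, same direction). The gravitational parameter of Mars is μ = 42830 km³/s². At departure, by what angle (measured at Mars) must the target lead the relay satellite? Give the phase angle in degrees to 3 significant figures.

φ = 94.8°

Semi-major axis of the transfer orbit: a_t = (3980 + 18500)/2 = 11240 km.
The half-period of the transfer ellipse is t = π√(a_t³/μ) = 18089.4 s.
The target's mean motion on its circular orbit is ω₂ = √(μ/r₂³) = 8.22463×10^-5 rad/s.
Angle swept by the target during transfer: ω₂·t = 1.4878 rad = 85.24°.
The relay satellite traverses 180° on the transfer ellipse, so the target must lead by 180° − 85.24° = 94.8°.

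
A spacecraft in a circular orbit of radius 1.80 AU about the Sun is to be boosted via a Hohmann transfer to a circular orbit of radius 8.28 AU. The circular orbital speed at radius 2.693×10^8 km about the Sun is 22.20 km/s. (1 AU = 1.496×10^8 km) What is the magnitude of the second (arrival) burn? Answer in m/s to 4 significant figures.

Δv₂ = 4165 m/s

From the circular-orbit relation v² = μ/r at r = 2.693×10^8 km: μ = v²r = (22.20)² × 2.693×10^8 = 1.32722×10^11 km³/s².
In km: r₁ = 1.80 × 1.496×10^8 = 2.6928×10^8 km; r₂ = 8.28 × 1.496×10^8 = 1.238688×10^9 km.
Semi-major axis of the transfer orbit: a_t = (2.6928×10^8 + 1.238688×10^9)/2 = 7.53984×10^8 km.
On the circular orbit at r = 1.238688×10^9 km, v_c = √(μ/r) = 10.351 km/s.
Vis-viva on the transfer ellipse at r = 1.238688×10^9 km gives v_t = √[μ(2/r − 1/a_t)] = 6.1860 km/s.
Δv₂ = |v_t − v_c| = |6.1860 − 10.351| = 4.165 km/s.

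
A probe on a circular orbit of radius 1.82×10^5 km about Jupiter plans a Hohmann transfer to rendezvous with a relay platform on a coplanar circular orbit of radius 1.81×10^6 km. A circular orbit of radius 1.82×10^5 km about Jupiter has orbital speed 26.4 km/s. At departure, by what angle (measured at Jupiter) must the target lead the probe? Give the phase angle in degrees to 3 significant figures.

From the circular-orbit relation v² = μ/r at r = 1.82×10^5 km: μ = v²r = (26.4)² × 1.82×10^5 = 1.26847×10^8 km³/s².
Semi-major axis of the transfer orbit: a_t = (1.820×10^5 + 1.810×10^6)/2 = 9.960×10^5 km.
The half-period of the transfer ellipse is t = π√(a_t³/μ) = 2.7727×10^5 s.
The target's mean motion on its circular orbit is ω₂ = √(μ/r₂³) = 4.6251×10^-6 rad/s.
Angle swept by the target during transfer: ω₂·t = 1.2824 rad = 73.48°.
Arrival is 180° from departure on the ellipse, so φ = 180° − 73.48° = 107°.

φ = 107°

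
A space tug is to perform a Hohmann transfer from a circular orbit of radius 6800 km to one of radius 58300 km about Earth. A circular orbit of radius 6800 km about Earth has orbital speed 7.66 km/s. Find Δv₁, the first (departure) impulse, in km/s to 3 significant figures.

Δv₁ = 2.59 km/s

From the circular-orbit relation v² = μ/r at r = 6800 km: μ = v²r = (7.66)² × 6800 = 3.98994×10^5 km³/s².
Transfer-ellipse semi-major axis a_t = (r₁ + r₂)/2 = (6800 + 58300)/2 = 32550 km.
Circular speed at r = 6800 km: v_c = √(μ/r) = 7.6600 km/s.
Vis-viva on the transfer ellipse at r = 6800 km gives v_t = √[μ(2/r − 1/a_t)] = 10.252 km/s.
Δv₁ = |v_t − v_c| = |10.252 − 7.6600| = 2.592 km/s.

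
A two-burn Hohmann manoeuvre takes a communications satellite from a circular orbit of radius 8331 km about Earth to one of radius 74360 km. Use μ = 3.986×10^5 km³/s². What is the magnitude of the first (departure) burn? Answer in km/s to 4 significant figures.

Semi-major axis of the transfer orbit: a_t = (8331 + 74360)/2 = 41345.5 km.
Circular speed at r = 8331 km: v_c = √(μ/r) = 6.917 km/s.
Transfer-orbit speed at the same r (vis-viva, a = a_t): v_t = √[μ(2/r − 1/a_t)] = 9.276 km/s.
Δv₁ = |v_t − v_c| = |9.276 − 6.917| = 2.359 km/s.

Δv₁ = 2.359 km/s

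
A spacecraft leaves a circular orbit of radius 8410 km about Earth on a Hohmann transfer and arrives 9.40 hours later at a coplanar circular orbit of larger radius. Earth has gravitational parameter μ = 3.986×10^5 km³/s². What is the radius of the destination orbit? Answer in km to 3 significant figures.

r₂ = 63400 km

Transfer time t = 9.40 hours = 33840 s, and t = π√(a_t³/μ).
So a_t = (μ t²/π²)^(1/3) = (3.986×10^5 × (33840)² / π²)^(1/3) = 35895 km.
Since a_t = (r₁ + r₂)/2, r₂ = 2a_t − r₁ = 2×35895 − 8410 = 63380 km.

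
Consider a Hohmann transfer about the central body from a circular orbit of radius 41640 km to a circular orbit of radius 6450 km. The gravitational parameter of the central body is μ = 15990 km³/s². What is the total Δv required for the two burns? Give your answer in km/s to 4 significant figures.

The Hohmann ellipse has a_t = (r₁ + r₂)/2 = 24045 km.
Circular speed at r₁: v₁ = √(μ/r₁) = √(15990/41640) = 0.61968 km/s.
Transfer-orbit speed at r₁ (vis-viva equation): v_a = √[μ(2/r₁ − 1/a_t)] = 0.32095 km/s.
First burn Δv₁ = |v_a − v₁| = 0.2987 km/s.
Circular speed at r₂: v₂ = √(μ/r₂) = 1.5745 km/s.
Transfer-orbit speed at r₂: v_p = √[μ(2/r₂ − 1/a_t)] = 2.0720 km/s.
Second burn Δv₂ = |v₂ − v_p| = 0.4975 km/s.
Total Δv = Δv₁ + Δv₂ = 0.7962 km/s.

Δv = 0.7962 km/s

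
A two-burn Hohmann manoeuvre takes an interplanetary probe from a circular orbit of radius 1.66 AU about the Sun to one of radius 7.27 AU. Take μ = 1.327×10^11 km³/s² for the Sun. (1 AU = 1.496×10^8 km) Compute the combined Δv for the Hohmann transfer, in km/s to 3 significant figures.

In km: r₁ = 1.66 × 1.496×10^8 = 2.48336×10^8 km; r₂ = 7.27 × 1.496×10^8 = 1.087592×10^9 km.
Semi-major axis of the transfer orbit: a_t = (2.48336×10^8 + 1.087592×10^9)/2 = 6.67964×10^8 km.
At r₁ the circular-orbit speed is v₁ = √(μ/r₁) = 23.12 km/s.
Transfer-orbit speed at r₁ (vis-viva equation): v_p = √[μ(2/r₁ − 1/a_t)] = 29.50 km/s.
First burn Δv₁ = |v_p − v₁| = 6.380 km/s.
At r₂, v₂ = √(μ/r₂) = 11.046 km/s.
Transfer-orbit speed at r₂: v_a = √[μ(2/r₂ − 1/a_t)] = 6.7351 km/s.
Second burn Δv₂ = |v₂ − v_a| = 4.311 km/s.
Δv = Δv₁ + Δv₂ = 6.380 + 4.311 = 10.69 km/s.

Δv = 10.7 km/s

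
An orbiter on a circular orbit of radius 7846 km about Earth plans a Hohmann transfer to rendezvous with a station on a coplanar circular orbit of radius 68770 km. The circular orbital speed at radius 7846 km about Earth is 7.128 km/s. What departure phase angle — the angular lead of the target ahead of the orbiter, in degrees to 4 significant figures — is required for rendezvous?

From the circular-orbit relation v² = μ/r at r = 7846 km: μ = v²r = (7.128)² × 7846 = 3.98643×10^5 km³/s².
Semi-major axis of the transfer orbit: a_t = (7846 + 68770)/2 = 38308 km.
The half-period of the transfer ellipse is t = π√(a_t³/μ) = 37307.2 s.
Target angular speed ω₂ = √(μ/r₂³) = 3.50101×10^-5 rad/s.
Angle swept by the target during transfer: ω₂·t = 1.30613 rad = 74.84°.
The orbiter traverses 180° on the transfer ellipse, so the target must lead by 180° − 74.84° = 105.2°.

φ = 105.2°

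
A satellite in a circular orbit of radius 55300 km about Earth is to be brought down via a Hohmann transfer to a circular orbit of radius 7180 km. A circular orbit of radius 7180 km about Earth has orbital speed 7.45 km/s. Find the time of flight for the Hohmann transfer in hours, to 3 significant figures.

t = 7.63 hours

From the circular-orbit relation v² = μ/r at r = 7180 km: μ = v²r = (7.45)² × 7180 = 3.98508×10^5 km³/s².
The Hohmann ellipse has a_t = (r₁ + r₂)/2 = 31240 km.
Transfer time t = π√(a_t³/μ) = π√((31240)³ / 3.98508×10^5) = 27480 s.
Converting: 27480 s ÷ 3600 s/hour = 7.63 hours.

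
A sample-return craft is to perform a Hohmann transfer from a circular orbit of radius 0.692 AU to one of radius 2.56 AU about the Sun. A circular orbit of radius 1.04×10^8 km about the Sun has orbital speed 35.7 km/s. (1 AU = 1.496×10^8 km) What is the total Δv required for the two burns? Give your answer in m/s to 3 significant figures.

Δv = 15600 m/s

From the circular-orbit relation v² = μ/r at r = 1.04×10^8 km: μ = v²r = (35.7)² × 1.04×10^8 = 1.32547×10^11 km³/s².
In km: r₁ = 0.692 × 1.496×10^8 = 1.035232×10^8 km; r₂ = 2.56 × 1.496×10^8 = 3.82976×10^8 km.
The Hohmann ellipse has a_t = (r₁ + r₂)/2 = 2.432496×10^8 km.
At r₁ the circular-orbit speed is v₁ = √(μ/r₁) = 35.782 km/s.
Transfer-orbit speed at r₁ (v² = μ(2/r − 1/a)): v_p = √[μ(2/r₁ − 1/a_t)] = 44.898 km/s.
First burn Δv₁ = |v_p − v₁| = 9.116 km/s.
Circular speed at r₂: v₂ = √(μ/r₂) = 18.6037 km/s.
Transfer-orbit speed at r₂: v_a = √[μ(2/r₂ − 1/a_t)] = 12.1365 km/s.
Second burn Δv₂ = |v₂ − v_a| = 6.467 km/s.
Δv = Δv₁ + Δv₂ = 9.116 + 6.467 = 15.58 km/s.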